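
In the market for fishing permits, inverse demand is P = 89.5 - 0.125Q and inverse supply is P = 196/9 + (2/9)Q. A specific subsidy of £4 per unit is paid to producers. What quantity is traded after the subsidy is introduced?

Pre-subsidy: 89.5 - 0.125Q = 196/9 + (2/9)Q gives Q* = 195.04 and P* = 65.12.
With the subsidy, sellers receive Ps = Pb + 4 for each unit, where Pb is the price buyers pay.
On the curves, Pb = 89.5 - 0.125Q and Ps = 196/9 + (2/9)Q; the wedge Ps − Pb = 4 gives 196/9 + (2/9)Q − (89.5 - 0.125Q) = 4, so Q' = 206.56.
Then Pb = 89.5 − 0.125·206.56 = 63.68 and Ps = 196/9 + (2/9)·206.56 = 67.68.

Q' = 206.56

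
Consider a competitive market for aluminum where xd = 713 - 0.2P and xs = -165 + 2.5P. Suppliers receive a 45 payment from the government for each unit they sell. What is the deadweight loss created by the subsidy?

Pre-subsidy: 713 - 0.2P = -165 + 2.5P gives P* = 8780/27, x* = 17495/27.
With the subsidy, sellers receive Ps = Pb + 45 for each unit, where Pb is the price buyers pay.
Supply in terms of Pb becomes xs = -165 + 2.5(Pb + 45) = -52.5 + 2.5Pb. Setting this equal to demand: 713 - 0.2Pb = -52.5 + 2.5Pb, so Pb = 7655/27.
Sellers receive Ps = 7655/27 + 45 = 8870/27; x' = 713 − 0.2·(7655/27) = 17720/27.
The subsidy expands output by 17720/27 − 17495/27 = 25/3 past the efficient level; on those units the gap between marginal cost and willingness to pay runs from 0 up to 45.
DWL = ½ × 45 × 25/3 = 187.5.

Deadweight loss = 187.5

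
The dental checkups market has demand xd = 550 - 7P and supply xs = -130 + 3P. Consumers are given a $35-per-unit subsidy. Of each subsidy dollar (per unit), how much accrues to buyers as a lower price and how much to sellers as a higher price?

Buyers gain $10.5 per unit; sellers gain $24.5 per unit

Pre-subsidy: 550 - 7P = -130 + 3P gives P* = 68, x* = 74.
With the rebate, buyers effectively pay Pb = Ps − 35, where Ps is the price sellers receive.
Demand in terms of Ps becomes xd = 550 − 7(Ps − 35) = 795 - 7Ps. Setting this equal to supply: 795 - 7Ps = -130 + 3Ps, so Ps = 92.5.
Buyers pay Pb = 92.5 − 35 = 57.5; x' = -130 + 3·92.5 = 147.5.
Buyers' price falls by P* − Pb = 68 − 57.5 = 10.5; sellers' price rises by Ps − P* = 92.5 − 68 = 24.5.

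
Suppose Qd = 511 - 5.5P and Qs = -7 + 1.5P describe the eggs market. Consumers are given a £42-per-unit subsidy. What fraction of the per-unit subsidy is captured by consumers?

Pre-subsidy: 511 - 5.5P = -7 + 1.5P gives P* = 74, Q* = 104.
With the rebate, buyers effectively pay Pb = Ps − 42, where Ps is the price sellers receive.
Demand in terms of Ps becomes Qd = 511 − 5.5(Ps − 42) = 742 - 5.5Ps. Setting this equal to supply: 742 - 5.5Ps = -7 + 1.5Ps, so Ps = 107.
Buyers pay Pb = 107 − 42 = 65; Q' = -7 + 1.5·107 = 153.5.
Buyers' price falls by P* − Pb = 74 − 65 = 9; sellers' price rises by Ps − P* = 107 − 74 = 33.
So consumers capture 9/42 = 3/14 of each unit of subsidy.

Consumer share = 3/14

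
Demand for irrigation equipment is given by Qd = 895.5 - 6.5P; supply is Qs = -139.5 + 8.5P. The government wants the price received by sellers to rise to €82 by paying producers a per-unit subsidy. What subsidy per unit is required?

Required subsidy s = €30 per unit

At a seller price of 82, quantity supplied is -139.5 + 8.5·82 = 557.5.
Buyers absorb 557.5 only when they pay Pb with 895.5 − 6.5·Pb = 557.5, i.e. Pb = 52.
s = Ps − Pb = 82 − 52 = 30.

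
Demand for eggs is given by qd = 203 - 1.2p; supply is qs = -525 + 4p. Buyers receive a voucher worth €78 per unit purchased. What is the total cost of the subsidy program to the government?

Government cost = €8346

Pre-subsidy: 203 - 1.2p = -525 + 4p gives p* = 140, q* = 35.
With the rebate, buyers effectively pay pb = ps − 78, where ps is the price sellers receive.
Demand in terms of ps becomes qd = 203 − 1.2(ps − 78) = 296.6 - 1.2ps. Setting this equal to supply: 296.6 - 1.2ps = -525 + 4ps, so ps = 158.
Buyers pay pb = 158 − 78 = 80; q' = -525 + 4·158 = 107.
Government outlay = subsidy × quantity = 78 × 107 = 8346.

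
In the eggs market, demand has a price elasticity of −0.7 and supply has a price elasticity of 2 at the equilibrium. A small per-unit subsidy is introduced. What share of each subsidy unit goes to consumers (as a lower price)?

Consumer share = 20/27

For a small subsidy around the equilibrium, the benefit split depends on the relative slopes, which at a point are proportional to the elasticities.
Buyer share = εs/(εs + |εd|) = 2/(2 + 0.7) = 20/27; seller share = |εd|/(εs + |εd|) = 7/27.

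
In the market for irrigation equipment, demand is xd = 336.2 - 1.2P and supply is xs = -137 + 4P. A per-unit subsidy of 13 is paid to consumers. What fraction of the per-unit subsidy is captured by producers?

Pre-subsidy: 336.2 - 1.2P = -137 + 4P gives P* = 91, x* = 227.
With the rebate, buyers effectively pay Pb = Ps − 13, where Ps is the price sellers receive.
Demand in terms of Ps becomes xd = 336.2 − 1.2(Ps − 13) = 351.8 - 1.2Ps. Setting this equal to supply: 351.8 - 1.2Ps = -137 + 4Ps, so Ps = 94.
Buyers pay Pb = 94 − 13 = 81; x' = -137 + 4·94 = 239.
Buyers' price falls by P* − Pb = 91 − 81 = 10; sellers' price rises by Ps − P* = 94 − 91 = 3.
So producers capture 3/13 = 3/13 of each unit of subsidy.

Producer share = 3/13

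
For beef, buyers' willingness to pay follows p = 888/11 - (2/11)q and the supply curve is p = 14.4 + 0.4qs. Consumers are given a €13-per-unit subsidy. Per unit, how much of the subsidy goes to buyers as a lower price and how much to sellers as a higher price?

Pre-subsidy: 888/11 - (2/11)q = 14.4 + 0.4q gives q* = 114 and p* = 60.
With the rebate, buyers effectively pay pb = ps − 13, where ps is the price sellers receive.
On the curves, pb = 888/11 - (2/11)q and ps = 14.4 + 0.4q; the wedge ps − pb = 13 gives 14.4 + 0.4q − (888/11 - (2/11)q) = 13, so q' = 136.34375.
Then pb = 888/11 − (2/11)·136.34375 = 55.9375 and ps = 14.4 + 0.4·136.34375 = 68.9375.
Buyers' price falls by p* − pb = 60 − 55.9375 = 4.0625; sellers' price rises by ps − p* = 68.9375 − 60 = 8.9375.

Buyers gain €4.0625 per unit; sellers gain €8.9375 per unit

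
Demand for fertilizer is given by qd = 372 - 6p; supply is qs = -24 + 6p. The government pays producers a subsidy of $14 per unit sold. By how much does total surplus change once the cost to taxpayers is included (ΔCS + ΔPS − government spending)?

Pre-subsidy: 372 - 6p = -24 + 6p gives p* = 33, q* = 174.
With the subsidy, sellers receive ps = pb + 14 for each unit, where pb is the price buyers pay.
Supply in terms of pb becomes qs = -24 + 6(pb + 14) = 60 + 6pb. Setting this equal to demand: 372 - 6pb = 60 + 6pb, so pb = 26.
Sellers receive ps = 26 + 14 = 40; q' = 372 − 6·26 = 216.
ΔCS = ½(174 + 216)(33 − 26) = 1365; ΔPS = ½(174 + 216)(40 − 33) = 1365.
Government spending = 14 × 216 = 3024.
Net change = 1365 + 1365 − 3024 = -294. The loss equals the DWL triangle ½·14·42.

Net change in total surplus = -$294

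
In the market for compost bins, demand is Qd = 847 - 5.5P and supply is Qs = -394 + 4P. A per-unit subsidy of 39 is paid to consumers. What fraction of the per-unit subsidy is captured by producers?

Pre-subsidy: 847 - 5.5P = -394 + 4P gives P* = 2482/19, Q* = 2442/19.
With the rebate, buyers effectively pay Pb = Ps − 39, where Ps is the price sellers receive.
Demand in terms of Ps becomes Qd = 847 − 5.5(Ps − 39) = 1061.5 - 5.5Ps. Setting this equal to supply: 1061.5 - 5.5Ps = -394 + 4Ps, so Ps = 2911/19.
Buyers pay Pb = 2911/19 − 39 = 2170/19; Q' = -394 + 4·(2911/19) = 4158/19.
Buyers' price falls by P* − Pb = 2482/19 − 2170/19 = 312/19; sellers' price rises by Ps − P* = 2911/19 − 2482/19 = 429/19.
So producers capture (429/19)/39 = 11/19 of each unit of subsidy.

Producer share = 11/19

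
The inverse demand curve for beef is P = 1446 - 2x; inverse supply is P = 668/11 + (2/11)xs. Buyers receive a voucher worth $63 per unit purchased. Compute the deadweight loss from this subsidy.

Deadweight loss = $909.5625

Pre-subsidy: 1446 - 2x = 668/11 + (2/11)x gives x* = 7619/12 and P* = 1057/6.
With the rebate, buyers effectively pay Pb = Ps − 63, where Ps is the price sellers receive.
On the curves, Pb = 1446 - 2x and Ps = 668/11 + (2/11)x; the wedge Ps − Pb = 63 gives 668/11 + (2/11)x − (1446 - 2x) = 63, so x' = 15931/24.
Then Pb = 1446 − 2·(15931/24) = 1421/12 and Ps = 668/11 + (2/11)·(15931/24) = 2177/12.
The subsidy expands output by 15931/24 − 7619/12 = 28.875 past the efficient level; on those units the gap between marginal cost and willingness to pay runs from 0 up to 63.
DWL = ½ × 63 × 28.875 = 909.5625.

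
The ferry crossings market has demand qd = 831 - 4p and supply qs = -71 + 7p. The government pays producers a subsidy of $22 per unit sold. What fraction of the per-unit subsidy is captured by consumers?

Consumer share = 7/11

Pre-subsidy: 831 - 4p = -71 + 7p gives p* = 82, q* = 503.
With the subsidy, sellers receive ps = pb + 22 for each unit, where pb is the price buyers pay.
Supply in terms of pb becomes qs = -71 + 7(pb + 22) = 83 + 7pb. Setting this equal to demand: 831 - 4pb = 83 + 7pb, so pb = 68.
Sellers receive ps = 68 + 22 = 90; q' = 831 − 4·68 = 559.
Buyers' price falls by p* − pb = 82 − 68 = 14; sellers' price rises by ps − p* = 90 − 82 = 8.
So consumers capture 14/22 = 7/11 of each unit of subsidy.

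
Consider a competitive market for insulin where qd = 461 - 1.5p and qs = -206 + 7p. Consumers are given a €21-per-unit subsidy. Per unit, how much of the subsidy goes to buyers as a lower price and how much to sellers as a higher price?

Buyers gain 294/17 per unit; sellers gain 63/17 per unit

Pre-subsidy: 461 - 1.5p = -206 + 7p gives p* = 1334/17, q* = 5836/17.
With the rebate, buyers effectively pay pb = ps − 21, where ps is the price sellers receive.
Demand in terms of ps becomes qd = 461 − 1.5(ps − 21) = 492.5 - 1.5ps. Setting this equal to supply: 492.5 - 1.5ps = -206 + 7ps, so ps = 1397/17.
Buyers pay pb = 1397/17 − 21 = 1040/17; q' = -206 + 7·(1397/17) = 6277/17.
Buyers' price falls by p* − pb = 1334/17 − 1040/17 = 294/17; sellers' price rises by ps − p* = 1397/17 − 1334/17 = 63/17.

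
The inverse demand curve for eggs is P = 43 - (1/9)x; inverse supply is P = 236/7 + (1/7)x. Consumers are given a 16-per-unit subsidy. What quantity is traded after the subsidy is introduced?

x' = 99.5625

Pre-subsidy: 43 - (1/9)x = 236/7 + (1/7)x gives x* = 36.5625 and P* = 38.9375.
With the rebate, buyers effectively pay Pb = Ps − 16, where Ps is the price sellers receive.
On the curves, Pb = 43 - (1/9)x and Ps = 236/7 + (1/7)x; the wedge Ps − Pb = 16 gives 236/7 + (1/7)x − (43 - (1/9)x) = 16, so x' = 99.5625.
Then Pb = 43 − (1/9)·99.5625 = 31.9375 and Ps = 236/7 + (1/7)·99.5625 = 47.9375.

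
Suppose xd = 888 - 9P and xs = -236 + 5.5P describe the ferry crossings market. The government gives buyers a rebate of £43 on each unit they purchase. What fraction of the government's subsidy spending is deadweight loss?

Pre-subsidy: 888 - 9P = -236 + 5.5P gives P* = 2248/29, x* = 5520/29.
With the rebate, buyers effectively pay Pb = Ps − 43, where Ps is the price sellers receive.
Demand in terms of Ps becomes xd = 888 − 9(Ps − 43) = 1275 - 9Ps. Setting this equal to supply: 1275 - 9Ps = -236 + 5.5Ps, so Ps = 3022/29.
Buyers pay Pb = 3022/29 − 43 = 1775/29; x' = -236 + 5.5·(3022/29) = 9777/29.
ΔCS = ½(5520/29 + 9777/29)(2248/29 − 1775/29) = 7235481/1682; ΔPS = ½(5520/29 + 9777/29)(3022/29 − 2248/29) = 5919939/841.
Government spending = 43 × 9777/29 = 420411/29.
DWL = ½ × 43 × (9777/29 − 5520/29) = 183051/58; fraction = (183051/58) / (420411/29) = 1419/6518.

DWL / government spending = 1419/6518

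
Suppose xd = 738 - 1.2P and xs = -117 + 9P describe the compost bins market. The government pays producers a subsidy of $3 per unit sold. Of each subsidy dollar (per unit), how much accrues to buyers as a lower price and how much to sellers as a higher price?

Buyers gain 45/17 per unit; sellers gain 6/17 per unit

Pre-subsidy: 738 - 1.2P = -117 + 9P gives P* = 1425/17, x* = 10836/17.
With the subsidy, sellers receive Ps = Pb + 3 for each unit, where Pb is the price buyers pay.
Supply in terms of Pb becomes xs = -117 + 9(Pb + 3) = -90 + 9Pb. Setting this equal to demand: 738 - 1.2Pb = -90 + 9Pb, so Pb = 1380/17.
Sellers receive Ps = 1380/17 + 3 = 1431/17; x' = 738 − 1.2·(1380/17) = 10890/17.
Buyers' price falls by P* − Pb = 1425/17 − 1380/17 = 45/17; sellers' price rises by Ps − P* = 1431/17 − 1425/17 = 6/17.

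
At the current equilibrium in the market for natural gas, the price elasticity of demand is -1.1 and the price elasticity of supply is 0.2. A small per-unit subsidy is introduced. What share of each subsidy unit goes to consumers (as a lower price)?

Consumer share = 2/13

For a small subsidy around the equilibrium, the benefit split depends on the relative slopes, which at a point are proportional to the elasticities.
Buyer share = εs/(εs + |εd|) = 0.2/(0.2 + 1.1) = 2/13; seller share = |εd|/(εs + |εd|) = 11/13.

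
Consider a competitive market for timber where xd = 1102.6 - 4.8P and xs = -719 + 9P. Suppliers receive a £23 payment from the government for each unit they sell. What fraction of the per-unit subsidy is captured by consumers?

Consumer share = 15/23

Pre-subsidy: 1102.6 - 4.8P = -719 + 9P gives P* = 132, x* = 469.
With the subsidy, sellers receive Ps = Pb + 23 for each unit, where Pb is the price buyers pay.
Supply in terms of Pb becomes xs = -719 + 9(Pb + 23) = -512 + 9Pb. Setting this equal to demand: 1102.6 - 4.8Pb = -512 + 9Pb, so Pb = 117.
Sellers receive Ps = 117 + 23 = 140; x' = 1102.6 − 4.8·117 = 541.
Buyers' price falls by P* − Pb = 132 − 117 = 15; sellers' price rises by Ps − P* = 140 − 132 = 8.
So consumers capture 15/23 = 15/23 of each unit of subsidy.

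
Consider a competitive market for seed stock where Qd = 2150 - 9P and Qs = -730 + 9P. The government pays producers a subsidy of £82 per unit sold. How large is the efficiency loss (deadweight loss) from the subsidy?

Pre-subsidy: 2150 - 9P = -730 + 9P gives P* = 160, Q* = 710.
With the subsidy, sellers receive Ps = Pb + 82 for each unit, where Pb is the price buyers pay.
Supply in terms of Pb becomes Qs = -730 + 9(Pb + 82) = 8 + 9Pb. Setting this equal to demand: 2150 - 9Pb = 8 + 9Pb, so Pb = 119.
Sellers receive Ps = 119 + 82 = 201; Q' = 2150 − 9·119 = 1079.
The subsidy expands output by 1079 − 710 = 369 past the efficient level; on those units the gap between marginal cost and willingness to pay runs from 0 up to 82.
DWL = ½ × 82 × 369 = 15129.

Deadweight loss = £15129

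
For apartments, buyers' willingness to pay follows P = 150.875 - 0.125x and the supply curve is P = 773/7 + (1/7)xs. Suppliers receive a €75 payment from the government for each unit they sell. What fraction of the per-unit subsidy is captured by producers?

Producer share = 8/15

Pre-subsidy: 150.875 - 0.125x = 773/7 + (1/7)x gives x* = 151 and P* = 132.
With the subsidy, sellers receive Ps = Pb + 75 for each unit, where Pb is the price buyers pay.
On the curves, Pb = 150.875 - 0.125x and Ps = 773/7 + (1/7)x; the wedge Ps − Pb = 75 gives 773/7 + (1/7)x − (150.875 - 0.125x) = 75, so x' = 431.
Then Pb = 150.875 − 0.125·431 = 97 and Ps = 773/7 + (1/7)·431 = 172.
Buyers' price falls by P* − Pb = 132 − 97 = 35; sellers' price rises by Ps − P* = 172 − 132 = 40.
So producers capture 40/75 = 8/15 of each unit of subsidy.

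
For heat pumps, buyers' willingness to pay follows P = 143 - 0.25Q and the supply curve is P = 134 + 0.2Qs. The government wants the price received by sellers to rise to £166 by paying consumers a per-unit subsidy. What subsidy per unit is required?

Required subsidy s = £63 per unit

At a seller price of 166, quantity supplied is -670 + 5·166 = 160.
Buyers absorb 160 only when they pay Pb = 143 − 0.25·160 = 103.
s = Ps − Pb = 166 − 103 = 63.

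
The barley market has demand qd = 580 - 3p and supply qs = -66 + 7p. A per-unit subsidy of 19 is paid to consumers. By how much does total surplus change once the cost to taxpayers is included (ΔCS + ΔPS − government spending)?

Net change in total surplus = -379.05

Pre-subsidy: 580 - 3p = -66 + 7p gives p* = 64.6, q* = 386.2.
With the rebate, buyers effectively pay pb = ps − 19, where ps is the price sellers receive.
Demand in terms of ps becomes qd = 580 − 3(ps − 19) = 637 - 3ps. Setting this equal to supply: 637 - 3ps = -66 + 7ps, so ps = 70.3.
Buyers pay pb = 70.3 − 19 = 51.3; q' = -66 + 7·70.3 = 426.1.
ΔCS = ½(386.2 + 426.1)(64.6 − 51.3) = 5401.795; ΔPS = ½(386.2 + 426.1)(70.3 − 64.6) = 2315.055.
Government spending = 19 × 426.1 = 8095.9.
Net change = 5401.795 + 2315.055 − 8095.9 = -379.05. The loss equals the DWL triangle ½·19·39.9.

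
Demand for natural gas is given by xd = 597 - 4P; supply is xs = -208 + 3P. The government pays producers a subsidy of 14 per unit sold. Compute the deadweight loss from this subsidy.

Deadweight loss = 168

Pre-subsidy: 597 - 4P = -208 + 3P gives P* = 115, x* = 137.
With the subsidy, sellers receive Ps = Pb + 14 for each unit, where Pb is the price buyers pay.
Supply in terms of Pb becomes xs = -208 + 3(Pb + 14) = -166 + 3Pb. Setting this equal to demand: 597 - 4Pb = -166 + 3Pb, so Pb = 109.
Sellers receive Ps = 109 + 14 = 123; x' = 597 − 4·109 = 161.
The subsidy expands output by 161 − 137 = 24 past the efficient level; on those units the gap between marginal cost and willingness to pay runs from 0 up to 14.
DWL = ½ × 14 × 24 = 168.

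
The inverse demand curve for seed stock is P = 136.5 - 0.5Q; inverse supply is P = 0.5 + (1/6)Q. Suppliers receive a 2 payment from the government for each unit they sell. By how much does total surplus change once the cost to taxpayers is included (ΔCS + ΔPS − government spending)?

Pre-subsidy: 136.5 - 0.5Q = 0.5 + (1/6)Q gives Q* = 204 and P* = 34.5.
With the subsidy, sellers receive Ps = Pb + 2 for each unit, where Pb is the price buyers pay.
On the curves, Pb = 136.5 - 0.5Q and Ps = 0.5 + (1/6)Q; the wedge Ps − Pb = 2 gives 0.5 + (1/6)Q − (136.5 - 0.5Q) = 2, so Q' = 207.
Then Pb = 136.5 − 0.5·207 = 33 and Ps = 0.5 + (1/6)·207 = 35.
ΔCS = ½(204 + 207)(34.5 − 33) = 308.25; ΔPS = ½(204 + 207)(35 − 34.5) = 102.75.
Government spending = 2 × 207 = 414.
Net change = 308.25 + 102.75 − 414 = -3. The loss equals the DWL triangle ½·2·3.

Net change in total surplus = -3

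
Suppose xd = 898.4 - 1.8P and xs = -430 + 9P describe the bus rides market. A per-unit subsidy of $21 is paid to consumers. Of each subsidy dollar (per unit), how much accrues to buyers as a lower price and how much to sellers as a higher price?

Buyers gain $17.5 per unit; sellers gain $3.5 per unit

Pre-subsidy: 898.4 - 1.8P = -430 + 9P gives P* = 123, x* = 677.
With the rebate, buyers effectively pay Pb = Ps − 21, where Ps is the price sellers receive.
Demand in terms of Ps becomes xd = 898.4 − 1.8(Ps − 21) = 936.2 - 1.8Ps. Setting this equal to supply: 936.2 - 1.8Ps = -430 + 9Ps, so Ps = 126.5.
Buyers pay Pb = 126.5 − 21 = 105.5; x' = -430 + 9·126.5 = 708.5.
Buyers' price falls by P* − Pb = 123 − 105.5 = 17.5; sellers' price rises by Ps − P* = 126.5 − 123 = 3.5.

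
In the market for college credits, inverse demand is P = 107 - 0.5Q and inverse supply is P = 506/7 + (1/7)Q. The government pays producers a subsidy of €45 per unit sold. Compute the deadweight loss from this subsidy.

Pre-subsidy: 107 - 0.5Q = 506/7 + (1/7)Q gives Q* = 54 and P* = 80.
With the subsidy, sellers receive Ps = Pb + 45 for each unit, where Pb is the price buyers pay.
On the curves, Pb = 107 - 0.5Q and Ps = 506/7 + (1/7)Q; the wedge Ps − Pb = 45 gives 506/7 + (1/7)Q − (107 - 0.5Q) = 45, so Q' = 124.
Then Pb = 107 − 0.5·124 = 45 and Ps = 506/7 + (1/7)·124 = 90.
The subsidy expands output by 124 − 54 = 70 past the efficient level; on those units the gap between marginal cost and willingness to pay runs from 0 up to 45.
DWL = ½ × 45 × 70 = 1575.

Deadweight loss = €1575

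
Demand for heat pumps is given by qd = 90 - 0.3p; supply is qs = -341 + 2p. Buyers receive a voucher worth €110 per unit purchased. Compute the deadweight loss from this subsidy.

Pre-subsidy: 90 - 0.3p = -341 + 2p gives p* = 4310/23, q* = 777/23.
With the rebate, buyers effectively pay pb = ps − 110, where ps is the price sellers receive.
Demand in terms of ps becomes qd = 90 − 0.3(ps − 110) = 123 - 0.3ps. Setting this equal to supply: 123 - 0.3ps = -341 + 2ps, so ps = 4640/23.
Buyers pay pb = 4640/23 − 110 = 2110/23; q' = -341 + 2·(4640/23) = 1437/23.
The subsidy expands output by 1437/23 − 777/23 = 660/23 past the efficient level; on those units the gap between marginal cost and willingness to pay runs from 0 up to 110.
DWL = ½ × 110 × 660/23 = 36300/23.

Deadweight loss = 36300/23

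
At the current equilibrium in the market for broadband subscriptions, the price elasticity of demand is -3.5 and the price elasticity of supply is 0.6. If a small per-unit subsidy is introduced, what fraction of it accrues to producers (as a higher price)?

For a small subsidy around the equilibrium, the benefit split depends on the relative slopes, which at a point are proportional to the elasticities.
Buyer share = εs/(εs + |εd|) = 0.6/(0.6 + 3.5) = 6/41; seller share = |εd|/(εs + |εd|) = 35/41.
So producers capture 35/41 of the subsidy.

Producer share = 35/41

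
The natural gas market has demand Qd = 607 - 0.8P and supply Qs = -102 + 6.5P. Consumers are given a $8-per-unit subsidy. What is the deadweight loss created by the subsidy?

Pre-subsidy: 607 - 0.8P = -102 + 6.5P gives P* = 7090/73, Q* = 38639/73.
With the rebate, buyers effectively pay Pb = Ps − 8, where Ps is the price sellers receive.
Demand in terms of Ps becomes Qd = 607 − 0.8(Ps − 8) = 613.4 - 0.8Ps. Setting this equal to supply: 613.4 - 0.8Ps = -102 + 6.5Ps, so Ps = 98.
Buyers pay Pb = 98 − 8 = 90; Q' = -102 + 6.5·98 = 535.
The subsidy expands output by 535 − 38639/73 = 416/73 past the efficient level; on those units the gap between marginal cost and willingness to pay runs from 0 up to 8.
DWL = ½ × 8 × 416/73 = 1664/73.

Deadweight loss = 1664/73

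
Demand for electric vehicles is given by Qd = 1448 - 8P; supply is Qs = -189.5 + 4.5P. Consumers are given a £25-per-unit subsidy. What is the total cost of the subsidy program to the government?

Pre-subsidy: 1448 - 8P = -189.5 + 4.5P gives P* = 131, Q* = 400.
With the rebate, buyers effectively pay Pb = Ps − 25, where Ps is the price sellers receive.
Demand in terms of Ps becomes Qd = 1448 − 8(Ps − 25) = 1648 - 8Ps. Setting this equal to supply: 1648 - 8Ps = -189.5 + 4.5Ps, so Ps = 147.
Buyers pay Pb = 147 − 25 = 122; Q' = -189.5 + 4.5·147 = 472.
Government outlay = subsidy × quantity = 25 × 472 = 11800.

Government cost = £11800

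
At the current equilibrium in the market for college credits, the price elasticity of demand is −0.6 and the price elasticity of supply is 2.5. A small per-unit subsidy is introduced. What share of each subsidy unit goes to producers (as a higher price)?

Producer share = 6/31

For a small subsidy around the equilibrium, the benefit split depends on the relative slopes, which at a point are proportional to the elasticities.
Buyer share = εs/(εs + |εd|) = 2.5/(2.5 + 0.6) = 25/31; seller share = |εd|/(εs + |εd|) = 6/31.
So producers capture 6/31 of the subsidy.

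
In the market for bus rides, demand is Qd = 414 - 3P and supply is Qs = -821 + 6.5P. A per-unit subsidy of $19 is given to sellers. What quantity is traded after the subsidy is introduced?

Q' = 63

Pre-subsidy: 414 - 3P = -821 + 6.5P gives P* = 130, Q* = 24.
With the subsidy, sellers receive Ps = Pb + 19 for each unit, where Pb is the price buyers pay.
Supply in terms of Pb becomes Qs = -821 + 6.5(Pb + 19) = -697.5 + 6.5Pb. Setting this equal to demand: 414 - 3Pb = -697.5 + 6.5Pb, so Pb = 117.
Sellers receive Ps = 117 + 19 = 136; Q' = 414 − 3·117 = 63.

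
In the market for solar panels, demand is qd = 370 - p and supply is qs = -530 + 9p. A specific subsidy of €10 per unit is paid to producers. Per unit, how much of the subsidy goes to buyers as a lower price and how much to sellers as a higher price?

Pre-subsidy: 370 - p = -530 + 9p gives p* = 90, q* = 280.
With the subsidy, sellers receive ps = pb + 10 for each unit, where pb is the price buyers pay.
Supply in terms of pb becomes qs = -530 + 9(pb + 10) = -440 + 9pb. Setting this equal to demand: 370 - pb = -440 + 9pb, so pb = 81.
Sellers receive ps = 81 + 10 = 91; q' = 370 − 1·81 = 289.
Buyers' price falls by p* − pb = 90 − 81 = 9; sellers' price rises by ps − p* = 91 − 90 = 1.

Buyers gain €9 per unit; sellers gain €1 per unit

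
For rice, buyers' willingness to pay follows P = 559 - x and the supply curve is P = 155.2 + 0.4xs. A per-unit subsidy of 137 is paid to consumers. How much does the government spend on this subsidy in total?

Government cost = 370448/7

Pre-subsidy: 559 - x = 155.2 + 0.4x gives x* = 2019/7 and P* = 1894/7.
With the rebate, buyers effectively pay Pb = Ps − 137, where Ps is the price sellers receive.
On the curves, Pb = 559 - x and Ps = 155.2 + 0.4x; the wedge Ps − Pb = 137 gives 155.2 + 0.4x − (559 - x) = 137, so x' = 2704/7.
Then Pb = 559 − 1·(2704/7) = 1209/7 and Ps = 155.2 + 0.4·(2704/7) = 2168/7.
Government outlay = subsidy × quantity = 137 × 2704/7 = 370448/7.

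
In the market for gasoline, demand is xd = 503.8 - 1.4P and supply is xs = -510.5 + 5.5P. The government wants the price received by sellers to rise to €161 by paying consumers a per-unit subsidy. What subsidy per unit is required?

Required subsidy s = €69 per unit

At a seller price of 161, quantity supplied is -510.5 + 5.5·161 = 375.
Buyers absorb 375 only when they pay Pb with 503.8 − 1.4·Pb = 375, i.e. Pb = 92.
s = Ps − Pb = 161 − 92 = 69.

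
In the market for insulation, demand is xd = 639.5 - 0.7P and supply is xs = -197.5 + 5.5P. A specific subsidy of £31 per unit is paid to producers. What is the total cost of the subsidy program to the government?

Government cost = £17491.75

Pre-subsidy: 639.5 - 0.7P = -197.5 + 5.5P gives P* = 135, x* = 545.
With the subsidy, sellers receive Ps = Pb + 31 for each unit, where Pb is the price buyers pay.
Supply in terms of Pb becomes xs = -197.5 + 5.5(Pb + 31) = -27 + 5.5Pb. Setting this equal to demand: 639.5 - 0.7Pb = -27 + 5.5Pb, so Pb = 107.5.
Sellers receive Ps = 107.5 + 31 = 138.5; x' = 639.5 − 0.7·107.5 = 564.25.
Government outlay = subsidy × quantity = 31 × 564.25 = 17491.75.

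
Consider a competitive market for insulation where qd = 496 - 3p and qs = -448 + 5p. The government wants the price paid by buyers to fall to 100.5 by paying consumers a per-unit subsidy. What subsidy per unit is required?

At a buyer price of 100.5, quantity demanded is 496 − 3·100.5 = 194.5.
Sellers supply 194.5 only when they receive ps with -448 + 5·ps = 194.5, i.e. ps = 128.5.
s = ps − pb = 128.5 − 100.5 = 28.

Required subsidy s = 28 per unit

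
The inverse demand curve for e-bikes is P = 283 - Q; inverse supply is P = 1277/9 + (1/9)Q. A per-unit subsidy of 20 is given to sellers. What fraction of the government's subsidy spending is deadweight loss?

DWL / government spending = 9/145

Pre-subsidy: 283 - Q = 1277/9 + (1/9)Q gives Q* = 127 and P* = 156.
With the subsidy, sellers receive Ps = Pb + 20 for each unit, where Pb is the price buyers pay.
On the curves, Pb = 283 - Q and Ps = 1277/9 + (1/9)Q; the wedge Ps − Pb = 20 gives 1277/9 + (1/9)Q − (283 - Q) = 20, so Q' = 145.
Then Pb = 283 − 1·145 = 138 and Ps = 1277/9 + (1/9)·145 = 158.
ΔCS = ½(127 + 145)(156 − 138) = 2448; ΔPS = ½(127 + 145)(158 − 156) = 272.
Government spending = 20 × 145 = 2900.
DWL = ½ × 20 × (145 − 127) = 180; fraction = 180 / 2900 = 9/145.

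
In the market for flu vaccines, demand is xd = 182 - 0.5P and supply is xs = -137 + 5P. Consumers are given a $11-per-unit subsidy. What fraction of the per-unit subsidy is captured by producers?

Pre-subsidy: 182 - 0.5P = -137 + 5P gives P* = 58, x* = 153.
With the rebate, buyers effectively pay Pb = Ps − 11, where Ps is the price sellers receive.
Demand in terms of Ps becomes xd = 182 − 0.5(Ps − 11) = 187.5 - 0.5Ps. Setting this equal to supply: 187.5 - 0.5Ps = -137 + 5Ps, so Ps = 59.
Buyers pay Pb = 59 − 11 = 48; x' = -137 + 5·59 = 158.
Buyers' price falls by P* − Pb = 58 − 48 = 10; sellers' price rises by Ps − P* = 59 − 58 = 1.
So producers capture 1/11 = 1/11 of each unit of subsidy.

Producer share = 1/11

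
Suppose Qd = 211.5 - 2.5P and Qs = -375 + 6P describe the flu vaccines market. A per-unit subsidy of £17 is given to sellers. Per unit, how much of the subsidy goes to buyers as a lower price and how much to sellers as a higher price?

Buyers gain £12 per unit; sellers gain £5 per unit

Pre-subsidy: 211.5 - 2.5P = -375 + 6P gives P* = 69, Q* = 39.
With the subsidy, sellers receive Ps = Pb + 17 for each unit, where Pb is the price buyers pay.
Supply in terms of Pb becomes Qs = -375 + 6(Pb + 17) = -273 + 6Pb. Setting this equal to demand: 211.5 - 2.5Pb = -273 + 6Pb, so Pb = 57.
Sellers receive Ps = 57 + 17 = 74; Q' = 211.5 − 2.5·57 = 69.
Buyers' price falls by P* − Pb = 69 − 57 = 12; sellers' price rises by Ps − P* = 74 − 69 = 5.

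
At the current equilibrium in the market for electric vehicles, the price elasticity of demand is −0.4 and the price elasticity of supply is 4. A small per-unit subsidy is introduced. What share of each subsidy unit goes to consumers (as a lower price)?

Consumer share = 10/11

For a small subsidy around the equilibrium, the benefit split depends on the relative slopes, which at a point are proportional to the elasticities.
Buyer share = εs/(εs + |εd|) = 4/(4 + 0.4) = 10/11; seller share = |εd|/(εs + |εd|) = 1/11.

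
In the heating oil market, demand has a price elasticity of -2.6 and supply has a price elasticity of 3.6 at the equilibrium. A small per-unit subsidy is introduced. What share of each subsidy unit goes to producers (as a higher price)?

Producer share = 13/31

For a small subsidy around the equilibrium, the benefit split depends on the relative slopes, which at a point are proportional to the elasticities.
Buyer share = εs/(εs + |εd|) = 3.6/(3.6 + 2.6) = 18/31; seller share = |εd|/(εs + |εd|) = 13/31.
So producers capture 13/31 of the subsidy.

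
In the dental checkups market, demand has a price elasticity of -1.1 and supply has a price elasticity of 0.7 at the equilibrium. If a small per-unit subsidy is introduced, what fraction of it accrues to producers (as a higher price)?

For a small subsidy around the equilibrium, the benefit split depends on the relative slopes, which at a point are proportional to the elasticities.
Buyer share = εs/(εs + |εd|) = 0.7/(0.7 + 1.1) = 7/18; seller share = |εd|/(εs + |εd|) = 11/18.
So producers capture 11/18 of the subsidy.

Producer share = 11/18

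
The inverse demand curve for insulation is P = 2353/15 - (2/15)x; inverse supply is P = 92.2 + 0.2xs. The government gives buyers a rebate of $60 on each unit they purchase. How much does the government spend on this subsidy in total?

Government cost = $22440

Pre-subsidy: 2353/15 - (2/15)x = 92.2 + 0.2x gives x* = 194 and P* = 131.
With the rebate, buyers effectively pay Pb = Ps − 60, where Ps is the price sellers receive.
On the curves, Pb = 2353/15 - (2/15)x and Ps = 92.2 + 0.2x; the wedge Ps − Pb = 60 gives 92.2 + 0.2x − (2353/15 - (2/15)x) = 60, so x' = 374.
Then Pb = 2353/15 − (2/15)·374 = 107 and Ps = 92.2 + 0.2·374 = 167.
Government outlay = subsidy × quantity = 60 × 374 = 22440.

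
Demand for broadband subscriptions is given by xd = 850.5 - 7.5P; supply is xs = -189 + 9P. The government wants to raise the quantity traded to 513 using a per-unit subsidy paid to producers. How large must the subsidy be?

At x = 513, invert demand for the buyer price: Pb = (850.5 − 513)/7.5 = 45; invert supply for the seller price: Ps = (513 − (-189))/9 = 78.
The subsidy must fill the gap: s = Ps − Pb = 78 − 45 = 33.

Required subsidy s = 33 per unit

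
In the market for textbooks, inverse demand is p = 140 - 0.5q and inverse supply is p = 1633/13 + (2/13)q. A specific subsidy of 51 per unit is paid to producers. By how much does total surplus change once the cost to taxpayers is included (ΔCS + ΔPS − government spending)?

Net change in total surplus = -1989

Pre-subsidy: 140 - 0.5q = 1633/13 + (2/13)q gives q* = 22 and p* = 129.
With the subsidy, sellers receive ps = pb + 51 for each unit, where pb is the price buyers pay.
On the curves, pb = 140 - 0.5q and ps = 1633/13 + (2/13)q; the wedge ps − pb = 51 gives 1633/13 + (2/13)q − (140 - 0.5q) = 51, so q' = 100.
Then pb = 140 − 0.5·100 = 90 and ps = 1633/13 + (2/13)·100 = 141.
ΔCS = ½(22 + 100)(129 − 90) = 2379; ΔPS = ½(22 + 100)(141 − 129) = 732.
Government spending = 51 × 100 = 5100.
Net change = 2379 + 732 − 5100 = -1989. The loss equals the DWL triangle ½·51·78.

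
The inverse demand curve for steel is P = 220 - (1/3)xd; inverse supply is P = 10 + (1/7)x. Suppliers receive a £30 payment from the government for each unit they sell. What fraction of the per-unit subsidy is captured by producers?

Pre-subsidy: 220 - (1/3)x = 10 + (1/7)x gives x* = 441 and P* = 73.
With the subsidy, sellers receive Ps = Pb + 30 for each unit, where Pb is the price buyers pay.
On the curves, Pb = 220 - (1/3)x and Ps = 10 + (1/7)x; the wedge Ps − Pb = 30 gives 10 + (1/7)x − (220 - (1/3)x) = 30, so x' = 504.
Then Pb = 220 − (1/3)·504 = 52 and Ps = 10 + (1/7)·504 = 82.
Buyers' price falls by P* − Pb = 73 − 52 = 21; sellers' price rises by Ps − P* = 82 − 73 = 9.
So producers capture 9/30 = 0.3 of each unit of subsidy.

Producer share = 0.3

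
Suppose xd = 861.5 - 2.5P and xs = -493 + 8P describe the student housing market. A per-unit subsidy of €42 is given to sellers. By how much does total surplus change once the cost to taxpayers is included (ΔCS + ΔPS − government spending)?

Net change in total surplus = -€1680

Pre-subsidy: 861.5 - 2.5P = -493 + 8P gives P* = 129, x* = 539.
With the subsidy, sellers receive Ps = Pb + 42 for each unit, where Pb is the price buyers pay.
Supply in terms of Pb becomes xs = -493 + 8(Pb + 42) = -157 + 8Pb. Setting this equal to demand: 861.5 - 2.5Pb = -157 + 8Pb, so Pb = 97.
Sellers receive Ps = 97 + 42 = 139; x' = 861.5 − 2.5·97 = 619.
ΔCS = ½(539 + 619)(129 − 97) = 18528; ΔPS = ½(539 + 619)(139 − 129) = 5790.
Government spending = 42 × 619 = 25998.
Net change = 18528 + 5790 − 25998 = -1680. The loss equals the DWL triangle ½·42·80.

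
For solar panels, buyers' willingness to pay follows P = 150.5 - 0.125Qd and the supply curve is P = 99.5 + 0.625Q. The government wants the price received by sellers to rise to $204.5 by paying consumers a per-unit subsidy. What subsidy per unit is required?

At a seller price of 204.5, quantity supplied is -159.2 + 1.6·204.5 = 168.
Buyers absorb 168 only when they pay Pb = 150.5 − 0.125·168 = 129.5.
s = Ps − Pb = 204.5 − 129.5 = 75.

Required subsidy s = $75 per unit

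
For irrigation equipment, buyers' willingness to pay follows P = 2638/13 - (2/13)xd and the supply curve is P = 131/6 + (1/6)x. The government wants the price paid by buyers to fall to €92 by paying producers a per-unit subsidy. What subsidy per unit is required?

Required subsidy s = €50 per unit

At a buyer price of 92, quantity demanded is 1319 − 6.5·92 = 721.
Sellers supply 721 only when they receive Ps = 131/6 + (1/6)·721 = 142.
s = Ps − Pb = 142 − 92 = 50.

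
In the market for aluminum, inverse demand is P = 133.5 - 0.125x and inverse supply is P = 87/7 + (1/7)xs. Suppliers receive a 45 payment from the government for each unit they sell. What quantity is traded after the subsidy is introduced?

x' = 620

Pre-subsidy: 133.5 - 0.125x = 87/7 + (1/7)x gives x* = 452 and P* = 77.
With the subsidy, sellers receive Ps = Pb + 45 for each unit, where Pb is the price buyers pay.
On the curves, Pb = 133.5 - 0.125x and Ps = 87/7 + (1/7)x; the wedge Ps − Pb = 45 gives 87/7 + (1/7)x − (133.5 - 0.125x) = 45, so x' = 620.
Then Pb = 133.5 − 0.125·620 = 56 and Ps = 87/7 + (1/7)·620 = 101.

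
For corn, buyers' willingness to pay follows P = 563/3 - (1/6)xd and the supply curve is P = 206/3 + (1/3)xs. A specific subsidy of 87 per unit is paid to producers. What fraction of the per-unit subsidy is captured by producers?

Producer share = 2/3

Pre-subsidy: 563/3 - (1/6)x = 206/3 + (1/3)x gives x* = 238 and P* = 148.
With the subsidy, sellers receive Ps = Pb + 87 for each unit, where Pb is the price buyers pay.
On the curves, Pb = 563/3 - (1/6)x and Ps = 206/3 + (1/3)x; the wedge Ps − Pb = 87 gives 206/3 + (1/3)x − (563/3 - (1/6)x) = 87, so x' = 412.
Then Pb = 563/3 − (1/6)·412 = 119 and Ps = 206/3 + (1/3)·412 = 206.
Buyers' price falls by P* − Pb = 148 − 119 = 29; sellers' price rises by Ps − P* = 206 − 148 = 58.
So producers capture 58/87 = 2/3 of each unit of subsidy.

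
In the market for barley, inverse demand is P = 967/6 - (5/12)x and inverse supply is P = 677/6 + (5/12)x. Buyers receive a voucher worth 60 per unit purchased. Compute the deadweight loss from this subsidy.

Deadweight loss = 2160

Pre-subsidy: 967/6 - (5/12)x = 677/6 + (5/12)x gives x* = 58 and P* = 137.
With the rebate, buyers effectively pay Pb = Ps − 60, where Ps is the price sellers receive.
On the curves, Pb = 967/6 - (5/12)x and Ps = 677/6 + (5/12)x; the wedge Ps − Pb = 60 gives 677/6 + (5/12)x − (967/6 - (5/12)x) = 60, so x' = 130.
Then Pb = 967/6 − (5/12)·130 = 107 and Ps = 677/6 + (5/12)·130 = 167.
The subsidy expands output by 130 − 58 = 72 past the efficient level; on those units the gap between marginal cost and willingness to pay runs from 0 up to 60.
DWL = ½ × 60 × 72 = 2160.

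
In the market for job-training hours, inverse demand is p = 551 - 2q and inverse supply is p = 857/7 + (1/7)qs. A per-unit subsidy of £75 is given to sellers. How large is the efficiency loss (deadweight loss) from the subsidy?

Deadweight loss = £1312.5

Pre-subsidy: 551 - 2q = 857/7 + (1/7)q gives q* = 200 and p* = 151.
With the subsidy, sellers receive ps = pb + 75 for each unit, where pb is the price buyers pay.
On the curves, pb = 551 - 2q and ps = 857/7 + (1/7)q; the wedge ps − pb = 75 gives 857/7 + (1/7)q − (551 - 2q) = 75, so q' = 235.
Then pb = 551 − 2·235 = 81 and ps = 857/7 + (1/7)·235 = 156.
The subsidy expands output by 235 − 200 = 35 past the efficient level; on those units the gap between marginal cost and willingness to pay runs from 0 up to 75.
DWL = ½ × 75 × 35 = 1312.5.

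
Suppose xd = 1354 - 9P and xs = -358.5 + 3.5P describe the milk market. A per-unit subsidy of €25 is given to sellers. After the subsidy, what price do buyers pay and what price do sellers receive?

Pre-subsidy: 1354 - 9P = -358.5 + 3.5P gives P* = 137, x* = 121.
With the subsidy, sellers receive Ps = Pb + 25 for each unit, where Pb is the price buyers pay.
Supply in terms of Pb becomes xs = -358.5 + 3.5(Pb + 25) = -271 + 3.5Pb. Setting this equal to demand: 1354 - 9Pb = -271 + 3.5Pb, so Pb = 130.
Sellers receive Ps = 130 + 25 = 155; x' = 1354 − 9·130 = 184.

Buyers pay €130; sellers receive €155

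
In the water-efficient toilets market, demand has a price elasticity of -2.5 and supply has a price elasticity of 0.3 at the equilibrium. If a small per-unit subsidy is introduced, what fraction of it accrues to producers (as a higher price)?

Producer share = 25/28

For a small subsidy around the equilibrium, the benefit split depends on the relative slopes, which at a point are proportional to the elasticities.
Buyer share = εs/(εs + |εd|) = 0.3/(0.3 + 2.5) = 3/28; seller share = |εd|/(εs + |εd|) = 25/28.
So producers capture 25/28 of the subsidy.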